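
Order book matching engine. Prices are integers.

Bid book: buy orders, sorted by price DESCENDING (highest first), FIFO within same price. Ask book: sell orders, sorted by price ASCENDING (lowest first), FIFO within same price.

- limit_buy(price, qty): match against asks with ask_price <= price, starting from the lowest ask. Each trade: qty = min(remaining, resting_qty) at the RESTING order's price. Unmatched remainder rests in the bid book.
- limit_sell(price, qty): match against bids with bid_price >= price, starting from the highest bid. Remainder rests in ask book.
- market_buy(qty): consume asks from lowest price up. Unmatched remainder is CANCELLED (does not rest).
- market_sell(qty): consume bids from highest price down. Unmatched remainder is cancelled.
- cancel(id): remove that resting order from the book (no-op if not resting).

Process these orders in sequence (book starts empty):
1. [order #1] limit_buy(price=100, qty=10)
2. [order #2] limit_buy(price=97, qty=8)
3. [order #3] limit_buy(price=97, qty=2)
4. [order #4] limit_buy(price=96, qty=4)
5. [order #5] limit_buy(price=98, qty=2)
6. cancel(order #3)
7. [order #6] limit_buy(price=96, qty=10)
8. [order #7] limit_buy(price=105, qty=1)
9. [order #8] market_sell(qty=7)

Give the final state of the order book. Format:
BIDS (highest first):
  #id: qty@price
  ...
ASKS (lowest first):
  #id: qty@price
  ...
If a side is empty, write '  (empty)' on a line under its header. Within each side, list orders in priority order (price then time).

After op 1 [order #1] limit_buy(price=100, qty=10): fills=none; bids=[#1:10@100] asks=[-]
After op 2 [order #2] limit_buy(price=97, qty=8): fills=none; bids=[#1:10@100 #2:8@97] asks=[-]
After op 3 [order #3] limit_buy(price=97, qty=2): fills=none; bids=[#1:10@100 #2:8@97 #3:2@97] asks=[-]
After op 4 [order #4] limit_buy(price=96, qty=4): fills=none; bids=[#1:10@100 #2:8@97 #3:2@97 #4:4@96] asks=[-]
After op 5 [order #5] limit_buy(price=98, qty=2): fills=none; bids=[#1:10@100 #5:2@98 #2:8@97 #3:2@97 #4:4@96] asks=[-]
After op 6 cancel(order #3): fills=none; bids=[#1:10@100 #5:2@98 #2:8@97 #4:4@96] asks=[-]
After op 7 [order #6] limit_buy(price=96, qty=10): fills=none; bids=[#1:10@100 #5:2@98 #2:8@97 #4:4@96 #6:10@96] asks=[-]
After op 8 [order #7] limit_buy(price=105, qty=1): fills=none; bids=[#7:1@105 #1:10@100 #5:2@98 #2:8@97 #4:4@96 #6:10@96] asks=[-]
After op 9 [order #8] market_sell(qty=7): fills=#7x#8:1@105 #1x#8:6@100; bids=[#1:4@100 #5:2@98 #2:8@97 #4:4@96 #6:10@96] asks=[-]

Answer: BIDS (highest first):
  #1: 4@100
  #5: 2@98
  #2: 8@97
  #4: 4@96
  #6: 10@96
ASKS (lowest first):
  (empty)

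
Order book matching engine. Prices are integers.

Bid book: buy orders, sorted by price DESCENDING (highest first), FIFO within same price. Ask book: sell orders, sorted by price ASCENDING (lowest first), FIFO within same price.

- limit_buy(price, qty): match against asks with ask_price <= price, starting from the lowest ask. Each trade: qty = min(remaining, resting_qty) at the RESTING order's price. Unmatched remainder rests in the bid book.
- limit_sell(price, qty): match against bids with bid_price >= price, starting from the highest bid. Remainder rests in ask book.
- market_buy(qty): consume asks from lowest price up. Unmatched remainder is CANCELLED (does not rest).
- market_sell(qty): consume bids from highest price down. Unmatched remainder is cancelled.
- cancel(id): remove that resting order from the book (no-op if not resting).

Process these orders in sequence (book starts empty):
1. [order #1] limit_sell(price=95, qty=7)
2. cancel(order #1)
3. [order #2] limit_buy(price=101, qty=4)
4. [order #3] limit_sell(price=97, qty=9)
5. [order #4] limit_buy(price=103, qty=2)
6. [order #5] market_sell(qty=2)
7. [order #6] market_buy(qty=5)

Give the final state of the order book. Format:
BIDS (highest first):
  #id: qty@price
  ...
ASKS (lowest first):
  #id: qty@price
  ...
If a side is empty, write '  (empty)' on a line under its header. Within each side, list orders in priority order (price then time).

Answer: BIDS (highest first):
  (empty)
ASKS (lowest first):
  (empty)

Derivation:
After op 1 [order #1] limit_sell(price=95, qty=7): fills=none; bids=[-] asks=[#1:7@95]
After op 2 cancel(order #1): fills=none; bids=[-] asks=[-]
After op 3 [order #2] limit_buy(price=101, qty=4): fills=none; bids=[#2:4@101] asks=[-]
After op 4 [order #3] limit_sell(price=97, qty=9): fills=#2x#3:4@101; bids=[-] asks=[#3:5@97]
After op 5 [order #4] limit_buy(price=103, qty=2): fills=#4x#3:2@97; bids=[-] asks=[#3:3@97]
After op 6 [order #5] market_sell(qty=2): fills=none; bids=[-] asks=[#3:3@97]
After op 7 [order #6] market_buy(qty=5): fills=#6x#3:3@97; bids=[-] asks=[-]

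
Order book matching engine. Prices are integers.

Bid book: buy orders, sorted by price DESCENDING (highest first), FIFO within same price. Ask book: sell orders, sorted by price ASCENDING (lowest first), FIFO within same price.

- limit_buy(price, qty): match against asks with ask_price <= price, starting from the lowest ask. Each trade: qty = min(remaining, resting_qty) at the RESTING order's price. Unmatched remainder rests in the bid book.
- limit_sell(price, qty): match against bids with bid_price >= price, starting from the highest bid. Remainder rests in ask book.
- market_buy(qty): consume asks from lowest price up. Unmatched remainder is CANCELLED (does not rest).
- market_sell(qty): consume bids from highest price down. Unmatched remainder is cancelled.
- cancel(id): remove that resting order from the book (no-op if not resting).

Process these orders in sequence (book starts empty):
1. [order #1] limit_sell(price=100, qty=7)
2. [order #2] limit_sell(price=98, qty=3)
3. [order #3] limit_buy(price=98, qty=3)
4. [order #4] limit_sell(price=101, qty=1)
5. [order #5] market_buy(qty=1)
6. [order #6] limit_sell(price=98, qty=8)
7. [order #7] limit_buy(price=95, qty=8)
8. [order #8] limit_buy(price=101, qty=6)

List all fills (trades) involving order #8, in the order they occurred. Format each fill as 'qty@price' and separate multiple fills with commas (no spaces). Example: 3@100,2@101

After op 1 [order #1] limit_sell(price=100, qty=7): fills=none; bids=[-] asks=[#1:7@100]
After op 2 [order #2] limit_sell(price=98, qty=3): fills=none; bids=[-] asks=[#2:3@98 #1:7@100]
After op 3 [order #3] limit_buy(price=98, qty=3): fills=#3x#2:3@98; bids=[-] asks=[#1:7@100]
After op 4 [order #4] limit_sell(price=101, qty=1): fills=none; bids=[-] asks=[#1:7@100 #4:1@101]
After op 5 [order #5] market_buy(qty=1): fills=#5x#1:1@100; bids=[-] asks=[#1:6@100 #4:1@101]
After op 6 [order #6] limit_sell(price=98, qty=8): fills=none; bids=[-] asks=[#6:8@98 #1:6@100 #4:1@101]
After op 7 [order #7] limit_buy(price=95, qty=8): fills=none; bids=[#7:8@95] asks=[#6:8@98 #1:6@100 #4:1@101]
After op 8 [order #8] limit_buy(price=101, qty=6): fills=#8x#6:6@98; bids=[#7:8@95] asks=[#6:2@98 #1:6@100 #4:1@101]

Answer: 6@98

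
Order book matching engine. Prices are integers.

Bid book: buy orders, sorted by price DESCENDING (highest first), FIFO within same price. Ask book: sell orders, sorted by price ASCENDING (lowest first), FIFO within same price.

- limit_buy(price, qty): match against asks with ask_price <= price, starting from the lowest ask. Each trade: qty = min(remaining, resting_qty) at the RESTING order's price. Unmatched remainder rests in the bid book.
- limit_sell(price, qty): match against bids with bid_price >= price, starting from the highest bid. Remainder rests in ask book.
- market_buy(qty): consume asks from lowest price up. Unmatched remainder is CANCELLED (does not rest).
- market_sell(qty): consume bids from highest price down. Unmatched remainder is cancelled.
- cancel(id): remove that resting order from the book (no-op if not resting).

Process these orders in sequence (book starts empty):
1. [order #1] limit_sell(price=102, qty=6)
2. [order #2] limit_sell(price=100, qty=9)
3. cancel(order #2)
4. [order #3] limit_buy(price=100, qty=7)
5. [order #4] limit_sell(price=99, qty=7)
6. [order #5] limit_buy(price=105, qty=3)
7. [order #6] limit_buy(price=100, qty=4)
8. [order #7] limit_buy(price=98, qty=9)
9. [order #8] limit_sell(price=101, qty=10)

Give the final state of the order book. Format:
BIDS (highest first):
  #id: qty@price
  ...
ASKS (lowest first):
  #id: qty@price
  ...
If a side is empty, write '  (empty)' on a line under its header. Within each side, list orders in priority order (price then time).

Answer: BIDS (highest first):
  #6: 4@100
  #7: 9@98
ASKS (lowest first):
  #8: 10@101
  #1: 3@102

Derivation:
After op 1 [order #1] limit_sell(price=102, qty=6): fills=none; bids=[-] asks=[#1:6@102]
After op 2 [order #2] limit_sell(price=100, qty=9): fills=none; bids=[-] asks=[#2:9@100 #1:6@102]
After op 3 cancel(order #2): fills=none; bids=[-] asks=[#1:6@102]
After op 4 [order #3] limit_buy(price=100, qty=7): fills=none; bids=[#3:7@100] asks=[#1:6@102]
After op 5 [order #4] limit_sell(price=99, qty=7): fills=#3x#4:7@100; bids=[-] asks=[#1:6@102]
After op 6 [order #5] limit_buy(price=105, qty=3): fills=#5x#1:3@102; bids=[-] asks=[#1:3@102]
After op 7 [order #6] limit_buy(price=100, qty=4): fills=none; bids=[#6:4@100] asks=[#1:3@102]
After op 8 [order #7] limit_buy(price=98, qty=9): fills=none; bids=[#6:4@100 #7:9@98] asks=[#1:3@102]
After op 9 [order #8] limit_sell(price=101, qty=10): fills=none; bids=[#6:4@100 #7:9@98] asks=[#8:10@101 #1:3@102]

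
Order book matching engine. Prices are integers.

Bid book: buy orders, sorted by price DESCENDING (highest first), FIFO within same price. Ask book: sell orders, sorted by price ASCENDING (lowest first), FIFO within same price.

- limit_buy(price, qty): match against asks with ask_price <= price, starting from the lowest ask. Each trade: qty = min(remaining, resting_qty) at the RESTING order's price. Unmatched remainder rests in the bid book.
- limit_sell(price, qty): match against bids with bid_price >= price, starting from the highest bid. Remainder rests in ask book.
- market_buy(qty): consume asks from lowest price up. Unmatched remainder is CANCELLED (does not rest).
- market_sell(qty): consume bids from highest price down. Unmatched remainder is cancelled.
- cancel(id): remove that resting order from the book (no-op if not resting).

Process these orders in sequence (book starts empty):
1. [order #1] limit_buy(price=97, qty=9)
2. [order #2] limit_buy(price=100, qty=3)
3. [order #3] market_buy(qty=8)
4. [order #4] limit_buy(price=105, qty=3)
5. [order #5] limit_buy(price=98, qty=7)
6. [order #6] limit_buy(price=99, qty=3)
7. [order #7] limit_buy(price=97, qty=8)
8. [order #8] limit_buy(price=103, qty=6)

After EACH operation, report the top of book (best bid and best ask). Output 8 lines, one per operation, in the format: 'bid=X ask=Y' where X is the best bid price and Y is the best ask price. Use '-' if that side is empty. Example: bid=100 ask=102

After op 1 [order #1] limit_buy(price=97, qty=9): fills=none; bids=[#1:9@97] asks=[-]
After op 2 [order #2] limit_buy(price=100, qty=3): fills=none; bids=[#2:3@100 #1:9@97] asks=[-]
After op 3 [order #3] market_buy(qty=8): fills=none; bids=[#2:3@100 #1:9@97] asks=[-]
After op 4 [order #4] limit_buy(price=105, qty=3): fills=none; bids=[#4:3@105 #2:3@100 #1:9@97] asks=[-]
After op 5 [order #5] limit_buy(price=98, qty=7): fills=none; bids=[#4:3@105 #2:3@100 #5:7@98 #1:9@97] asks=[-]
After op 6 [order #6] limit_buy(price=99, qty=3): fills=none; bids=[#4:3@105 #2:3@100 #6:3@99 #5:7@98 #1:9@97] asks=[-]
After op 7 [order #7] limit_buy(price=97, qty=8): fills=none; bids=[#4:3@105 #2:3@100 #6:3@99 #5:7@98 #1:9@97 #7:8@97] asks=[-]
After op 8 [order #8] limit_buy(price=103, qty=6): fills=none; bids=[#4:3@105 #8:6@103 #2:3@100 #6:3@99 #5:7@98 #1:9@97 #7:8@97] asks=[-]

Answer: bid=97 ask=-
bid=100 ask=-
bid=100 ask=-
bid=105 ask=-
bid=105 ask=-
bid=105 ask=-
bid=105 ask=-
bid=105 ask=-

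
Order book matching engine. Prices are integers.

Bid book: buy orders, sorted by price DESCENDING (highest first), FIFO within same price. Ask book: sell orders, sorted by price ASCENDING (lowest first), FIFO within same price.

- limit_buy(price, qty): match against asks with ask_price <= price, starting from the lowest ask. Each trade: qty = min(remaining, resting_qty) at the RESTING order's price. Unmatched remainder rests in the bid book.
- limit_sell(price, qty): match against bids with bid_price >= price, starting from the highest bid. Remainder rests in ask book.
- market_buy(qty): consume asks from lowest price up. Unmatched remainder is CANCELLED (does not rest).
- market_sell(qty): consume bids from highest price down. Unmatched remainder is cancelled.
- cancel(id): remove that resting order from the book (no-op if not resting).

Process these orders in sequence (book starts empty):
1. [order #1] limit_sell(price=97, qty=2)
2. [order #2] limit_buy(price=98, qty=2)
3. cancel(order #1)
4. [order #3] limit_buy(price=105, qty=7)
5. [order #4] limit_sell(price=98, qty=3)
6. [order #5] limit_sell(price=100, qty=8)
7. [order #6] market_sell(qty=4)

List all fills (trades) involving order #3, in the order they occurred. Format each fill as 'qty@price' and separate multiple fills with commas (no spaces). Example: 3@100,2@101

After op 1 [order #1] limit_sell(price=97, qty=2): fills=none; bids=[-] asks=[#1:2@97]
After op 2 [order #2] limit_buy(price=98, qty=2): fills=#2x#1:2@97; bids=[-] asks=[-]
After op 3 cancel(order #1): fills=none; bids=[-] asks=[-]
After op 4 [order #3] limit_buy(price=105, qty=7): fills=none; bids=[#3:7@105] asks=[-]
After op 5 [order #4] limit_sell(price=98, qty=3): fills=#3x#4:3@105; bids=[#3:4@105] asks=[-]
After op 6 [order #5] limit_sell(price=100, qty=8): fills=#3x#5:4@105; bids=[-] asks=[#5:4@100]
After op 7 [order #6] market_sell(qty=4): fills=none; bids=[-] asks=[#5:4@100]

Answer: 3@105,4@105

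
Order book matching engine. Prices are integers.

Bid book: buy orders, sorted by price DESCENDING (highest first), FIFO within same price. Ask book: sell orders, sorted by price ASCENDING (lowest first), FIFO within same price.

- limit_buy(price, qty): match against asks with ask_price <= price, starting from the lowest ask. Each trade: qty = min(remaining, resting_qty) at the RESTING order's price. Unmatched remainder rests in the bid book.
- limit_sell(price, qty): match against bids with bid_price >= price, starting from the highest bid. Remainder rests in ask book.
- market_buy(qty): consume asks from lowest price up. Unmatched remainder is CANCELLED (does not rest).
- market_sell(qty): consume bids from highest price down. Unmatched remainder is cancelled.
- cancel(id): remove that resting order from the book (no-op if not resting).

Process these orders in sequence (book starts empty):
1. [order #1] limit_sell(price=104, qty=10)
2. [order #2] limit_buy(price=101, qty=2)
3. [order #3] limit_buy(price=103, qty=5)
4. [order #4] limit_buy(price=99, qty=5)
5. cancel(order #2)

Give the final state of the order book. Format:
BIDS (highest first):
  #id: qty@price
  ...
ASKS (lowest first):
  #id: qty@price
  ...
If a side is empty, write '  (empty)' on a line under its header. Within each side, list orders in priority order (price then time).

After op 1 [order #1] limit_sell(price=104, qty=10): fills=none; bids=[-] asks=[#1:10@104]
After op 2 [order #2] limit_buy(price=101, qty=2): fills=none; bids=[#2:2@101] asks=[#1:10@104]
After op 3 [order #3] limit_buy(price=103, qty=5): fills=none; bids=[#3:5@103 #2:2@101] asks=[#1:10@104]
After op 4 [order #4] limit_buy(price=99, qty=5): fills=none; bids=[#3:5@103 #2:2@101 #4:5@99] asks=[#1:10@104]
After op 5 cancel(order #2): fills=none; bids=[#3:5@103 #4:5@99] asks=[#1:10@104]

Answer: BIDS (highest first):
  #3: 5@103
  #4: 5@99
ASKS (lowest first):
  #1: 10@104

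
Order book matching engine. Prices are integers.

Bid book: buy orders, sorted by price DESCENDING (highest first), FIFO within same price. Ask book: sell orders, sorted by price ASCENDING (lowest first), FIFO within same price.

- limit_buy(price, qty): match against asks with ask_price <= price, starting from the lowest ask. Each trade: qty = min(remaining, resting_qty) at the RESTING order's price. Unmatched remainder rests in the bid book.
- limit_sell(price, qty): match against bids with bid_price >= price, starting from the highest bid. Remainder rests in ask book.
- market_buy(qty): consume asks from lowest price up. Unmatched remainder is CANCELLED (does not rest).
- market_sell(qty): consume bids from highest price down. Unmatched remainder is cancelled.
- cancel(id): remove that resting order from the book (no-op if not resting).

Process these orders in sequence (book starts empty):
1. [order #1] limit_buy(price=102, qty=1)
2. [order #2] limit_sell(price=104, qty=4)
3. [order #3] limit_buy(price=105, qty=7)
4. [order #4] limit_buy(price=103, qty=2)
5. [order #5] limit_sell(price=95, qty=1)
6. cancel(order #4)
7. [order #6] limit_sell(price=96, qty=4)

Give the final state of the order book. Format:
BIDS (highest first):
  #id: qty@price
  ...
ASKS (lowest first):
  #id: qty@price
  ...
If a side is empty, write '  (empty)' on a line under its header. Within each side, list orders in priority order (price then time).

After op 1 [order #1] limit_buy(price=102, qty=1): fills=none; bids=[#1:1@102] asks=[-]
After op 2 [order #2] limit_sell(price=104, qty=4): fills=none; bids=[#1:1@102] asks=[#2:4@104]
After op 3 [order #3] limit_buy(price=105, qty=7): fills=#3x#2:4@104; bids=[#3:3@105 #1:1@102] asks=[-]
After op 4 [order #4] limit_buy(price=103, qty=2): fills=none; bids=[#3:3@105 #4:2@103 #1:1@102] asks=[-]
After op 5 [order #5] limit_sell(price=95, qty=1): fills=#3x#5:1@105; bids=[#3:2@105 #4:2@103 #1:1@102] asks=[-]
After op 6 cancel(order #4): fills=none; bids=[#3:2@105 #1:1@102] asks=[-]
After op 7 [order #6] limit_sell(price=96, qty=4): fills=#3x#6:2@105 #1x#6:1@102; bids=[-] asks=[#6:1@96]

Answer: BIDS (highest first):
  (empty)
ASKS (lowest first):
  #6: 1@96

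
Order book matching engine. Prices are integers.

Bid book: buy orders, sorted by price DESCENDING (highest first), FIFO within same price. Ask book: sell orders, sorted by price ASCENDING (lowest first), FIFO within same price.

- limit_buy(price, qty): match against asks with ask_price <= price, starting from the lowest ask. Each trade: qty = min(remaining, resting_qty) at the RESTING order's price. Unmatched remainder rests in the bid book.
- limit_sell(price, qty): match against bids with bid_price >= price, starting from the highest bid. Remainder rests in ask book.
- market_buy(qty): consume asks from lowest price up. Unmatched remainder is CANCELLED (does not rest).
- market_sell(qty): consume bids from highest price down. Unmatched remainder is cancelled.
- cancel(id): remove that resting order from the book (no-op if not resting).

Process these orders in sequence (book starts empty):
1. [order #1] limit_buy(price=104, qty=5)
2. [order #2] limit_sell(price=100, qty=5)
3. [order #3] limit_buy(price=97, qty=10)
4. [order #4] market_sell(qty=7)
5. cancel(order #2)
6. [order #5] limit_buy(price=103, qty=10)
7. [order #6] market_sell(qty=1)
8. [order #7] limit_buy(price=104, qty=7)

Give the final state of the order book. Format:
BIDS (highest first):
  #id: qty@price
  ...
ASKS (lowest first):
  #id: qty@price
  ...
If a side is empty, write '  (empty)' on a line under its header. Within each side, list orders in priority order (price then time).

Answer: BIDS (highest first):
  #7: 7@104
  #5: 9@103
  #3: 3@97
ASKS (lowest first):
  (empty)

Derivation:
After op 1 [order #1] limit_buy(price=104, qty=5): fills=none; bids=[#1:5@104] asks=[-]
After op 2 [order #2] limit_sell(price=100, qty=5): fills=#1x#2:5@104; bids=[-] asks=[-]
After op 3 [order #3] limit_buy(price=97, qty=10): fills=none; bids=[#3:10@97] asks=[-]
After op 4 [order #4] market_sell(qty=7): fills=#3x#4:7@97; bids=[#3:3@97] asks=[-]
After op 5 cancel(order #2): fills=none; bids=[#3:3@97] asks=[-]
After op 6 [order #5] limit_buy(price=103, qty=10): fills=none; bids=[#5:10@103 #3:3@97] asks=[-]
After op 7 [order #6] market_sell(qty=1): fills=#5x#6:1@103; bids=[#5:9@103 #3:3@97] asks=[-]
After op 8 [order #7] limit_buy(price=104, qty=7): fills=none; bids=[#7:7@104 #5:9@103 #3:3@97] asks=[-]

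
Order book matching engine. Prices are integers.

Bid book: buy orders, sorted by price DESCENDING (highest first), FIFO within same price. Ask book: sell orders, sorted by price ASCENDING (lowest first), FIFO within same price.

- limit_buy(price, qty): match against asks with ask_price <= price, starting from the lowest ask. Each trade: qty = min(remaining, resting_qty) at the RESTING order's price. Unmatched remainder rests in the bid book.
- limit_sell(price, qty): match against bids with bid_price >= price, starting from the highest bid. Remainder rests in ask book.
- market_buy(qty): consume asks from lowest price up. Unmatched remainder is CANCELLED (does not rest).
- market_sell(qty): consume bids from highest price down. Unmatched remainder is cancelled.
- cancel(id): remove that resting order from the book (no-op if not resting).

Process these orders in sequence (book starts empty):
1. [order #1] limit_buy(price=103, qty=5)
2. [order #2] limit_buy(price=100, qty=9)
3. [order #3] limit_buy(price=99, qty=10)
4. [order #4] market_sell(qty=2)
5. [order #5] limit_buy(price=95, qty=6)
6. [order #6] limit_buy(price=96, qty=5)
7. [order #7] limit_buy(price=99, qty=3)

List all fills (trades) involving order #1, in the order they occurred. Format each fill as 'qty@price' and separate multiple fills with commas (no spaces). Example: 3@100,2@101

After op 1 [order #1] limit_buy(price=103, qty=5): fills=none; bids=[#1:5@103] asks=[-]
After op 2 [order #2] limit_buy(price=100, qty=9): fills=none; bids=[#1:5@103 #2:9@100] asks=[-]
After op 3 [order #3] limit_buy(price=99, qty=10): fills=none; bids=[#1:5@103 #2:9@100 #3:10@99] asks=[-]
After op 4 [order #4] market_sell(qty=2): fills=#1x#4:2@103; bids=[#1:3@103 #2:9@100 #3:10@99] asks=[-]
After op 5 [order #5] limit_buy(price=95, qty=6): fills=none; bids=[#1:3@103 #2:9@100 #3:10@99 #5:6@95] asks=[-]
After op 6 [order #6] limit_buy(price=96, qty=5): fills=none; bids=[#1:3@103 #2:9@100 #3:10@99 #6:5@96 #5:6@95] asks=[-]
After op 7 [order #7] limit_buy(price=99, qty=3): fills=none; bids=[#1:3@103 #2:9@100 #3:10@99 #7:3@99 #6:5@96 #5:6@95] asks=[-]

Answer: 2@103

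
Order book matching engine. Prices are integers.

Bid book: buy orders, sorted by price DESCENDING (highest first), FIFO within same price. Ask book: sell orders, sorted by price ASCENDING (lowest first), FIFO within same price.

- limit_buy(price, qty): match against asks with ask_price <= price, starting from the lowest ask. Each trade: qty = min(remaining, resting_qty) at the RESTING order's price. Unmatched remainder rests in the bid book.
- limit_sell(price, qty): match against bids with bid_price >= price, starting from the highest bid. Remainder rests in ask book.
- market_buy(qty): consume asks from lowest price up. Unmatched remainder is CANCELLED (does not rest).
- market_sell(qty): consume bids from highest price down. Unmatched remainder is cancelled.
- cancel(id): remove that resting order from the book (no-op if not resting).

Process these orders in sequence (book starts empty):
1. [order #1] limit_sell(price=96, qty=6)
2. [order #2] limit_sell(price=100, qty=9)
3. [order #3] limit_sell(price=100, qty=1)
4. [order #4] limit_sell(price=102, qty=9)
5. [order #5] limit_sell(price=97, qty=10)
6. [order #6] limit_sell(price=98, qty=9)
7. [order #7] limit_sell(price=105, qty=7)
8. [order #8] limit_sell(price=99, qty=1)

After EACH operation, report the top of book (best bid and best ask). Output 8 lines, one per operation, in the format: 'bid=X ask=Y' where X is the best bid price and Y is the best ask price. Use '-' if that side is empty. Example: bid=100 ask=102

After op 1 [order #1] limit_sell(price=96, qty=6): fills=none; bids=[-] asks=[#1:6@96]
After op 2 [order #2] limit_sell(price=100, qty=9): fills=none; bids=[-] asks=[#1:6@96 #2:9@100]
After op 3 [order #3] limit_sell(price=100, qty=1): fills=none; bids=[-] asks=[#1:6@96 #2:9@100 #3:1@100]
After op 4 [order #4] limit_sell(price=102, qty=9): fills=none; bids=[-] asks=[#1:6@96 #2:9@100 #3:1@100 #4:9@102]
After op 5 [order #5] limit_sell(price=97, qty=10): fills=none; bids=[-] asks=[#1:6@96 #5:10@97 #2:9@100 #3:1@100 #4:9@102]
After op 6 [order #6] limit_sell(price=98, qty=9): fills=none; bids=[-] asks=[#1:6@96 #5:10@97 #6:9@98 #2:9@100 #3:1@100 #4:9@102]
After op 7 [order #7] limit_sell(price=105, qty=7): fills=none; bids=[-] asks=[#1:6@96 #5:10@97 #6:9@98 #2:9@100 #3:1@100 #4:9@102 #7:7@105]
After op 8 [order #8] limit_sell(price=99, qty=1): fills=none; bids=[-] asks=[#1:6@96 #5:10@97 #6:9@98 #8:1@99 #2:9@100 #3:1@100 #4:9@102 #7:7@105]

Answer: bid=- ask=96
bid=- ask=96
bid=- ask=96
bid=- ask=96
bid=- ask=96
bid=- ask=96
bid=- ask=96
bid=- ask=96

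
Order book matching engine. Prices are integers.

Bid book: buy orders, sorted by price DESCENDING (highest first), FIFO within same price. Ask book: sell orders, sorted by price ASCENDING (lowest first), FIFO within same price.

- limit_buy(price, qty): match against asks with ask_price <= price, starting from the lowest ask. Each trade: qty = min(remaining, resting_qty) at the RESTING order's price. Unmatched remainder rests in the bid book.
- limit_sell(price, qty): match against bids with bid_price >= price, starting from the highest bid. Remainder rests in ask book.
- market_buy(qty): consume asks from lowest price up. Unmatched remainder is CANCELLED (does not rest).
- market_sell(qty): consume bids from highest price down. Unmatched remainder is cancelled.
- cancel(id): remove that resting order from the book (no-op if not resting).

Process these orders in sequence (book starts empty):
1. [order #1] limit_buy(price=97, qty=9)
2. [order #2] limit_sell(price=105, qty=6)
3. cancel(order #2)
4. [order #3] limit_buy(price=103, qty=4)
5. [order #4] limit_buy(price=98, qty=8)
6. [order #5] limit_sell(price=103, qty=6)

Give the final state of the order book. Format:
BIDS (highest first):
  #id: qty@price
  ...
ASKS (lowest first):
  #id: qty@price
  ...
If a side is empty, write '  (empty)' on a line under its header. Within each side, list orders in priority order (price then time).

After op 1 [order #1] limit_buy(price=97, qty=9): fills=none; bids=[#1:9@97] asks=[-]
After op 2 [order #2] limit_sell(price=105, qty=6): fills=none; bids=[#1:9@97] asks=[#2:6@105]
After op 3 cancel(order #2): fills=none; bids=[#1:9@97] asks=[-]
After op 4 [order #3] limit_buy(price=103, qty=4): fills=none; bids=[#3:4@103 #1:9@97] asks=[-]
After op 5 [order #4] limit_buy(price=98, qty=8): fills=none; bids=[#3:4@103 #4:8@98 #1:9@97] asks=[-]
After op 6 [order #5] limit_sell(price=103, qty=6): fills=#3x#5:4@103; bids=[#4:8@98 #1:9@97] asks=[#5:2@103]

Answer: BIDS (highest first):
  #4: 8@98
  #1: 9@97
ASKS (lowest first):
  #5: 2@103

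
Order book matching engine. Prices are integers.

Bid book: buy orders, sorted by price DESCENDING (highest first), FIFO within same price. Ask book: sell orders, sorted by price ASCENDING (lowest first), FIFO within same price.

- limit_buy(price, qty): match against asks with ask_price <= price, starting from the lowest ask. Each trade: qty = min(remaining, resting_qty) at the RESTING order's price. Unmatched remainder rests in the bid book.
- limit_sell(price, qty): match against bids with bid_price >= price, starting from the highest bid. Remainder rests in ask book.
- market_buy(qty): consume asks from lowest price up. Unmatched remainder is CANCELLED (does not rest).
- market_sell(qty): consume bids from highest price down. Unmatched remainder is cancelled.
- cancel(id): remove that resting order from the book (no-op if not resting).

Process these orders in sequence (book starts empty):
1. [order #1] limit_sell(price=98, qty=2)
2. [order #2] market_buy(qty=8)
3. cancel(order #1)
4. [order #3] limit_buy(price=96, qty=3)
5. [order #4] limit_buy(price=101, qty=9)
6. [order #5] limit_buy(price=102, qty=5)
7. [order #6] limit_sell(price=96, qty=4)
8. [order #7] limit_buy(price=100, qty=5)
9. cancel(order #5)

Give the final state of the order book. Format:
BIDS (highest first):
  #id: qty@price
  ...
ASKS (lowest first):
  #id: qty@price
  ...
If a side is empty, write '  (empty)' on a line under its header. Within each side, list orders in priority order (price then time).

Answer: BIDS (highest first):
  #4: 9@101
  #7: 5@100
  #3: 3@96
ASKS (lowest first):
  (empty)

Derivation:
After op 1 [order #1] limit_sell(price=98, qty=2): fills=none; bids=[-] asks=[#1:2@98]
After op 2 [order #2] market_buy(qty=8): fills=#2x#1:2@98; bids=[-] asks=[-]
After op 3 cancel(order #1): fills=none; bids=[-] asks=[-]
After op 4 [order #3] limit_buy(price=96, qty=3): fills=none; bids=[#3:3@96] asks=[-]
After op 5 [order #4] limit_buy(price=101, qty=9): fills=none; bids=[#4:9@101 #3:3@96] asks=[-]
After op 6 [order #5] limit_buy(price=102, qty=5): fills=none; bids=[#5:5@102 #4:9@101 #3:3@96] asks=[-]
After op 7 [order #6] limit_sell(price=96, qty=4): fills=#5x#6:4@102; bids=[#5:1@102 #4:9@101 #3:3@96] asks=[-]
After op 8 [order #7] limit_buy(price=100, qty=5): fills=none; bids=[#5:1@102 #4:9@101 #7:5@100 #3:3@96] asks=[-]
After op 9 cancel(order #5): fills=none; bids=[#4:9@101 #7:5@100 #3:3@96] asks=[-]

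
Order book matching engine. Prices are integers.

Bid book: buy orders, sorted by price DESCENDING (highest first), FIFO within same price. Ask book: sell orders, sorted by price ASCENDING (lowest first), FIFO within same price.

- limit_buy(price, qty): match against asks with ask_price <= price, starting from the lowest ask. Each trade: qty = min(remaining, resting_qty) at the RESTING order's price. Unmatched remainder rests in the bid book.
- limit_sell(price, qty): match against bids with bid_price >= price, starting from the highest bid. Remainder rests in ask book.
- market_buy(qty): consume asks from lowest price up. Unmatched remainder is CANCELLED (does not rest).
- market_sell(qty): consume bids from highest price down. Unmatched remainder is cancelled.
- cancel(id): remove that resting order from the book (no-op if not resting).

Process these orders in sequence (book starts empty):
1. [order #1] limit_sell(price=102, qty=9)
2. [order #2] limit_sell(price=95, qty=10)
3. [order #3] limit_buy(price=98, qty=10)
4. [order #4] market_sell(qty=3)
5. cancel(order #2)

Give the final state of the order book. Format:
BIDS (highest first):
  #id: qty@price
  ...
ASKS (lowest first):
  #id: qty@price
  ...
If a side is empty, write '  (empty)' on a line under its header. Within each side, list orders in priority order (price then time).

After op 1 [order #1] limit_sell(price=102, qty=9): fills=none; bids=[-] asks=[#1:9@102]
After op 2 [order #2] limit_sell(price=95, qty=10): fills=none; bids=[-] asks=[#2:10@95 #1:9@102]
After op 3 [order #3] limit_buy(price=98, qty=10): fills=#3x#2:10@95; bids=[-] asks=[#1:9@102]
After op 4 [order #4] market_sell(qty=3): fills=none; bids=[-] asks=[#1:9@102]
After op 5 cancel(order #2): fills=none; bids=[-] asks=[#1:9@102]

Answer: BIDS (highest first):
  (empty)
ASKS (lowest first):
  #1: 9@102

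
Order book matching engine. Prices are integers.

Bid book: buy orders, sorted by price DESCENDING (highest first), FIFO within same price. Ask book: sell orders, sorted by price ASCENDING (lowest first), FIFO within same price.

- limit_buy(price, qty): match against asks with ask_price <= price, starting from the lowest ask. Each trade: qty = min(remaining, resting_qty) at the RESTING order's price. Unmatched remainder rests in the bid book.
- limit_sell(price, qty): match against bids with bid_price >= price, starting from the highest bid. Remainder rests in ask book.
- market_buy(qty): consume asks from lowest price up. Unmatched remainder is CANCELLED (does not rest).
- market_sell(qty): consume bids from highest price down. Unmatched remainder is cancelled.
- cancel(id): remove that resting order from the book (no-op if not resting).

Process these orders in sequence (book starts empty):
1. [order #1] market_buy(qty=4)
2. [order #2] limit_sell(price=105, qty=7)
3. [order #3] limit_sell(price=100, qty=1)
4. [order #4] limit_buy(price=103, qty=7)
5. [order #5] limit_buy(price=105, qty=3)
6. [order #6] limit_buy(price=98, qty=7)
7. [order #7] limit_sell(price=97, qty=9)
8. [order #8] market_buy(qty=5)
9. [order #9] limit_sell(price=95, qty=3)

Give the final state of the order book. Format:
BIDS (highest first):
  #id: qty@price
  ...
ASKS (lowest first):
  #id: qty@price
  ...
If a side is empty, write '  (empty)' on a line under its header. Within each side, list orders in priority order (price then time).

Answer: BIDS (highest first):
  #6: 1@98
ASKS (lowest first):
  (empty)

Derivation:
After op 1 [order #1] market_buy(qty=4): fills=none; bids=[-] asks=[-]
After op 2 [order #2] limit_sell(price=105, qty=7): fills=none; bids=[-] asks=[#2:7@105]
After op 3 [order #3] limit_sell(price=100, qty=1): fills=none; bids=[-] asks=[#3:1@100 #2:7@105]
After op 4 [order #4] limit_buy(price=103, qty=7): fills=#4x#3:1@100; bids=[#4:6@103] asks=[#2:7@105]
After op 5 [order #5] limit_buy(price=105, qty=3): fills=#5x#2:3@105; bids=[#4:6@103] asks=[#2:4@105]
After op 6 [order #6] limit_buy(price=98, qty=7): fills=none; bids=[#4:6@103 #6:7@98] asks=[#2:4@105]
After op 7 [order #7] limit_sell(price=97, qty=9): fills=#4x#7:6@103 #6x#7:3@98; bids=[#6:4@98] asks=[#2:4@105]
After op 8 [order #8] market_buy(qty=5): fills=#8x#2:4@105; bids=[#6:4@98] asks=[-]
After op 9 [order #9] limit_sell(price=95, qty=3): fills=#6x#9:3@98; bids=[#6:1@98] asks=[-]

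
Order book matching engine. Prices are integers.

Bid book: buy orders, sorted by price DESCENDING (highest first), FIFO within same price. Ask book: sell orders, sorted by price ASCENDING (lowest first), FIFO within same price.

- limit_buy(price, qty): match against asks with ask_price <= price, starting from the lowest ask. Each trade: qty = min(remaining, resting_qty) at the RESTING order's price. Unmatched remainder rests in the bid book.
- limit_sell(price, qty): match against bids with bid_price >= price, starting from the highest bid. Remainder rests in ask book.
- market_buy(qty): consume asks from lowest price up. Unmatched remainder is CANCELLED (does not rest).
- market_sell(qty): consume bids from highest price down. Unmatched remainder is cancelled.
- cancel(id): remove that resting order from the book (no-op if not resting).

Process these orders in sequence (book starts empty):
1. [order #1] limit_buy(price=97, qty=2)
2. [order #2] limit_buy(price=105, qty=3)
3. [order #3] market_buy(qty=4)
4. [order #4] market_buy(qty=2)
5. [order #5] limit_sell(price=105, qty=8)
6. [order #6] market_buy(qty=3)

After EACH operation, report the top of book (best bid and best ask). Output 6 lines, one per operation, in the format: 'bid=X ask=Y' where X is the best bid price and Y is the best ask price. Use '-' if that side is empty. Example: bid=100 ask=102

After op 1 [order #1] limit_buy(price=97, qty=2): fills=none; bids=[#1:2@97] asks=[-]
After op 2 [order #2] limit_buy(price=105, qty=3): fills=none; bids=[#2:3@105 #1:2@97] asks=[-]
After op 3 [order #3] market_buy(qty=4): fills=none; bids=[#2:3@105 #1:2@97] asks=[-]
After op 4 [order #4] market_buy(qty=2): fills=none; bids=[#2:3@105 #1:2@97] asks=[-]
After op 5 [order #5] limit_sell(price=105, qty=8): fills=#2x#5:3@105; bids=[#1:2@97] asks=[#5:5@105]
After op 6 [order #6] market_buy(qty=3): fills=#6x#5:3@105; bids=[#1:2@97] asks=[#5:2@105]

Answer: bid=97 ask=-
bid=105 ask=-
bid=105 ask=-
bid=105 ask=-
bid=97 ask=105
bid=97 ask=105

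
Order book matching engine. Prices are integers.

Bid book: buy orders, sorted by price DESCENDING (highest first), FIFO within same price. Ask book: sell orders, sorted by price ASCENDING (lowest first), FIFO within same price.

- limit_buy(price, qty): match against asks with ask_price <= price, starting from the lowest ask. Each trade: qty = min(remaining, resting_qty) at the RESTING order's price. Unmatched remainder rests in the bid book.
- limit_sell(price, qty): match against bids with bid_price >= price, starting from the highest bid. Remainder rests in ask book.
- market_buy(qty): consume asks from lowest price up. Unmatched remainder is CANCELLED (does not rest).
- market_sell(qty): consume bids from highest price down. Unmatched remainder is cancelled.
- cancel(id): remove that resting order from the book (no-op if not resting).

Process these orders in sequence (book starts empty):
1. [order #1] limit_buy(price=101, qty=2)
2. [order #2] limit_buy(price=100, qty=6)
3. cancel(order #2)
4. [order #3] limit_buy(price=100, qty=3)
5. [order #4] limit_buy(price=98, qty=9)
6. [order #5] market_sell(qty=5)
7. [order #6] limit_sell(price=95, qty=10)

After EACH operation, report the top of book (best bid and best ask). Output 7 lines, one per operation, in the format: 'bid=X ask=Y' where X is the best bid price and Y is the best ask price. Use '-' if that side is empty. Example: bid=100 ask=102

Answer: bid=101 ask=-
bid=101 ask=-
bid=101 ask=-
bid=101 ask=-
bid=101 ask=-
bid=98 ask=-
bid=- ask=95

Derivation:
After op 1 [order #1] limit_buy(price=101, qty=2): fills=none; bids=[#1:2@101] asks=[-]
After op 2 [order #2] limit_buy(price=100, qty=6): fills=none; bids=[#1:2@101 #2:6@100] asks=[-]
After op 3 cancel(order #2): fills=none; bids=[#1:2@101] asks=[-]
After op 4 [order #3] limit_buy(price=100, qty=3): fills=none; bids=[#1:2@101 #3:3@100] asks=[-]
After op 5 [order #4] limit_buy(price=98, qty=9): fills=none; bids=[#1:2@101 #3:3@100 #4:9@98] asks=[-]
After op 6 [order #5] market_sell(qty=5): fills=#1x#5:2@101 #3x#5:3@100; bids=[#4:9@98] asks=[-]
After op 7 [order #6] limit_sell(price=95, qty=10): fills=#4x#6:9@98; bids=[-] asks=[#6:1@95]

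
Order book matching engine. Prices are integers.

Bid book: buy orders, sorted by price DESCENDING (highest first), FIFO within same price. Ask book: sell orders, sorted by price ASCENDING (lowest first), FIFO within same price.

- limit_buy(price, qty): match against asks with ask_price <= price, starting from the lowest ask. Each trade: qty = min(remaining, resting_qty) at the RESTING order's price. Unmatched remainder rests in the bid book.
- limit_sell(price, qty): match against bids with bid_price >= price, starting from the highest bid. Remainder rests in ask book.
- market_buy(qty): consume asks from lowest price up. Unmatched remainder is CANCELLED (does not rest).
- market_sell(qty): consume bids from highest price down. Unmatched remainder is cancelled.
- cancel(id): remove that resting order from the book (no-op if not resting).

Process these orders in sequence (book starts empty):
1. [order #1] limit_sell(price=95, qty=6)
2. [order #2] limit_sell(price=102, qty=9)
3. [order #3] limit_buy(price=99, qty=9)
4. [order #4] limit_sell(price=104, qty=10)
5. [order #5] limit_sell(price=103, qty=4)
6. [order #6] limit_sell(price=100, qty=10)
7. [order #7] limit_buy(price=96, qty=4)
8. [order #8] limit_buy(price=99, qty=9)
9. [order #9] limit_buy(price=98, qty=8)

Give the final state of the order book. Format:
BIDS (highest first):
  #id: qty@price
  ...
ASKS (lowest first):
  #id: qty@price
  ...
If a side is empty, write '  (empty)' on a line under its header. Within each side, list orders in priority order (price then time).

After op 1 [order #1] limit_sell(price=95, qty=6): fills=none; bids=[-] asks=[#1:6@95]
After op 2 [order #2] limit_sell(price=102, qty=9): fills=none; bids=[-] asks=[#1:6@95 #2:9@102]
After op 3 [order #3] limit_buy(price=99, qty=9): fills=#3x#1:6@95; bids=[#3:3@99] asks=[#2:9@102]
After op 4 [order #4] limit_sell(price=104, qty=10): fills=none; bids=[#3:3@99] asks=[#2:9@102 #4:10@104]
After op 5 [order #5] limit_sell(price=103, qty=4): fills=none; bids=[#3:3@99] asks=[#2:9@102 #5:4@103 #4:10@104]
After op 6 [order #6] limit_sell(price=100, qty=10): fills=none; bids=[#3:3@99] asks=[#6:10@100 #2:9@102 #5:4@103 #4:10@104]
After op 7 [order #7] limit_buy(price=96, qty=4): fills=none; bids=[#3:3@99 #7:4@96] asks=[#6:10@100 #2:9@102 #5:4@103 #4:10@104]
After op 8 [order #8] limit_buy(price=99, qty=9): fills=none; bids=[#3:3@99 #8:9@99 #7:4@96] asks=[#6:10@100 #2:9@102 #5:4@103 #4:10@104]
After op 9 [order #9] limit_buy(price=98, qty=8): fills=none; bids=[#3:3@99 #8:9@99 #9:8@98 #7:4@96] asks=[#6:10@100 #2:9@102 #5:4@103 #4:10@104]

Answer: BIDS (highest first):
  #3: 3@99
  #8: 9@99
  #9: 8@98
  #7: 4@96
ASKS (lowest first):
  #6: 10@100
  #2: 9@102
  #5: 4@103
  #4: 10@104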